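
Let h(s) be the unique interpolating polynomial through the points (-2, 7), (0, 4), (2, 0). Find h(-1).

45/8

Evaluate each Lagrange basis at s = -1:
L_0(-1) = (-1)·(-3)/[(-2)·(-4)] = 3/8
L_1(-1) = (1)·(-3)/[(2)·(-2)] = 3/4
L_2(-1) = (1)·(-1)/[(4)·(2)] = -1/8
Sum: 7·(3/8) + 4·(3/4) + 0 = 45/8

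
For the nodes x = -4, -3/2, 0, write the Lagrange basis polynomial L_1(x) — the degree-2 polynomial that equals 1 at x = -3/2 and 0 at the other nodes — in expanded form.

L_1(x) = -(4/15)x^2 - (16/15)x

L_1(x) = (x + 4)x / [(5/2)·(-3/2)]
       = (x^2 + 4x) / (-15/4)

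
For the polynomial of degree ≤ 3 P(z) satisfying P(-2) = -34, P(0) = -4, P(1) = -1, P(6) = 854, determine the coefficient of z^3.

The leading coefficient equals the top divided difference P[-2,0,1,6].
P[-2,0] = (-4 - (-34)) / (0 - (-2)) = 15
P[0,1] = (-1 - (-4)) / (1 - 0) = 3
P[1,6] = (854 - (-1)) / (6 - 1) = 171
P[-2,0,1] = (3 - 15) / (1 - (-2)) = -4
P[0,1,6] = (171 - 3) / (6 - 0) = 28
P[-2,0,1,6] = (28 - (-4)) / (6 - (-2)) = 4

4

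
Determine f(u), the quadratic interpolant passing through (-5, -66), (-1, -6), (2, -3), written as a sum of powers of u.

Build the Lagrange basis polynomials:
L_0(u) = (u + 1)(u - 2) / [28] = (1/28)u^2 - (1/28)u - 1/14
L_1(u) = (u + 5)(u - 2) / [-12] = -(1/12)u^2 - (1/4)u + 5/6
L_2(u) = (u + 5)(u + 1) / [21] = (1/21)u^2 + (2/7)u + 5/21
f(u) = (-66)·L_0 + (-6)·L_1 + (-3)·L_2
  (-66)·L_0(u) = -(33/14)u^2 + (33/14)u + 33/7
  (-6)·L_1(u) = (1/2)u^2 + (3/2)u - 5
  (-3)·L_2(u) = -(1/7)u^2 - (6/7)u - 5/7
Adding term by term: -2u^2 + 3u - 1

f(u) = -2u^2 + 3u - 1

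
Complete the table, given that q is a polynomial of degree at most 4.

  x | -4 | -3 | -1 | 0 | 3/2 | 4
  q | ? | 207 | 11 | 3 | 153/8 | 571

587

The 5 known values determine q uniquely (degree ≤ 4).
L_0(-4) = (-3)·(-4)·(-11/2)·(-8)/[(-2)·(-3)·(-9/2)·(-7)] = 176/63
L_1(-4) = (-1)·(-4)·(-11/2)·(-8)/[(2)·(-1)·(-5/2)·(-5)] = -176/25
L_2(-4) = (-1)·(-3)·(-11/2)·(-8)/[(3)·(1)·(-3/2)·(-4)] = 22/3
L_3(-4) = (-1)·(-3)·(-4)·(-8)/[(9/2)·(5/2)·(3/2)·(-5/2)] = -512/225
L_4(-4) = (-1)·(-3)·(-4)·(-11/2)/[(7)·(5)·(4)·(5/2)] = 33/175
Sum: 207·(176/63) + 11·(-176/25) + 3·(22/3) + 153/8·(-512/225) + 571·(33/175) = 587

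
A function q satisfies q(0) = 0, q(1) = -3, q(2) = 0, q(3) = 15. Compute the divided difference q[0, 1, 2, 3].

q[0,1] = (-3 - 0) / (1 - 0) = -3
q[1,2] = (0 - (-3)) / (2 - 1) = 3
q[2,3] = (15 - 0) / (3 - 2) = 15
q[0,1,2] = (3 - (-3)) / (2 - 0) = 3
q[1,2,3] = (15 - 3) / (3 - 1) = 6
q[0,1,2,3] = (6 - 3) / (3 - 0) = 1

1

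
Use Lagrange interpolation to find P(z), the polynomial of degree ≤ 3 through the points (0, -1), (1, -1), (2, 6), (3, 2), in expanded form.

Build the Lagrange basis polynomials:
L_0(z) = (z - 1)(z - 2)(z - 3) / [-6] = -(1/6)z^3 + z^2 - (11/6)z + 1
L_1(z) = z(z - 2)(z - 3) / [2] = (1/2)z^3 - (5/2)z^2 + 3z
L_2(z) = z(z - 1)(z - 3) / [-2] = -(1/2)z^3 + 2z^2 - (3/2)z
L_3(z) = z(z - 1)(z - 2) / [6] = (1/6)z^3 - (1/2)z^2 + (1/3)z
P(z) = (-1)·L_0 + (-1)·L_1 + 6·L_2 + 2·L_3
  (-1)·L_0(z) = (1/6)z^3 - z^2 + (11/6)z - 1
  (-1)·L_1(z) = -(1/2)z^3 + (5/2)z^2 - 3z
  6·L_2(z) = -3z^3 + 12z^2 - 9z
  2·L_3(z) = (1/3)z^3 - z^2 + (2/3)z
Adding term by term: -3z^3 + (25/2)z^2 - (19/2)z - 1

P(z) = -3z^3 + (25/2)z^2 - (19/2)z - 1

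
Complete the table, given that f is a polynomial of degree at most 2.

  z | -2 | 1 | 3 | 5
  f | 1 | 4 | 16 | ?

36

The 3 known values determine f uniquely (degree ≤ 2).
Evaluate each Lagrange basis at z = 5:
L_0(5) = (4)·(2)/[(-3)·(-5)] = 8/15
L_1(5) = (7)·(2)/[(3)·(-2)] = -7/3
L_2(5) = (7)·(4)/[(5)·(2)] = 14/5
Sum: 1·(8/15) + 4·(-7/3) + 16·(14/5) = 36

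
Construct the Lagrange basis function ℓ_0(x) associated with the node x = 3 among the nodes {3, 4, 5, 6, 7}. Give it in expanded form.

ℓ_0(x) = (x - 4)(x - 5)(x - 6)(x - 7) / [(-1)·(-2)·(-3)·(-4)]
       = (x^4 - 22x^3 + 179x^2 - 638x + 840) / (24)

ℓ_0(x) = (1/24)x^4 - (11/12)x^3 + (179/24)x^2 - (319/12)x + 35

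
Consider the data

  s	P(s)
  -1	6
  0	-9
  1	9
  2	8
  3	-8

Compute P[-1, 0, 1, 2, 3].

P[-1,0] = (-9 - 6) / (0 - (-1)) = -15
P[0,1] = (9 - (-9)) / (1 - 0) = 18
P[1,2] = (8 - 9) / (2 - 1) = -1
P[2,3] = (-8 - 8) / (3 - 2) = -16
P[-1,0,1] = (18 - (-15)) / (1 - (-1)) = 33/2
P[0,1,2] = (-1 - 18) / (2 - 0) = -19/2
P[1,2,3] = (-16 - (-1)) / (3 - 1) = -15/2
P[-1,0,1,2] = (-19/2 - 33/2) / (2 - (-1)) = -26/3
P[0,1,2,3] = (-15/2 - (-19/2)) / (3 - 0) = 2/3
P[-1,0,1,2,3] = (2/3 - (-26/3)) / (3 - (-1)) = 7/3

7/3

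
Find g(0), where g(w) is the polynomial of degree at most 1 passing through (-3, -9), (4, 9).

Evaluate each Lagrange basis at w = 0:
L_0(0) = (-4)/[(-7)] = 4/7
L_1(0) = (3)/[(7)] = 3/7
Sum: (-9)·(4/7) + 9·(3/7) = -9/7

-9/7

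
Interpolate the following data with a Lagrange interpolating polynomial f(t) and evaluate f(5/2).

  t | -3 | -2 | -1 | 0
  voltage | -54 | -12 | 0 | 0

L_0(5/2) = (9/2)·(7/2)·(5/2)/[(-1)·(-2)·(-3)] = -105/16
L_1(5/2) = (11/2)·(7/2)·(5/2)/[(1)·(-1)·(-2)] = 385/16
L_2(5/2) = (11/2)·(9/2)·(5/2)/[(2)·(1)·(-1)] = -495/16
L_3(5/2) = (11/2)·(9/2)·(7/2)/[(3)·(2)·(1)] = 231/16
Sum: (-54)·(-105/16) + (-12)·(385/16) + 0 + 0 = 525/8

525/8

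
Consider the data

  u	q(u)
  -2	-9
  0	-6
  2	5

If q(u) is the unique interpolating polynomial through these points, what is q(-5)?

Using Newton's divided-difference form:
q[-2,0] = (-6 - (-9)) / (0 - (-2)) = 3/2
q[0,2] = (5 - (-6)) / (2 - 0) = 11/2
q[-2,0,2] = (11/2 - 3/2) / (2 - (-2)) = 1
q(-5) = -9 + (3/2)·(-3) + 1·(-3)·(-5) = 3/2

3/2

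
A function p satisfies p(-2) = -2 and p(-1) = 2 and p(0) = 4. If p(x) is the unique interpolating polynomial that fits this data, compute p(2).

L_0(2) = (3)·(2)/[(-1)·(-2)] = 3
L_1(2) = (4)·(2)/[(1)·(-1)] = -8
L_2(2) = (4)·(3)/[(2)·(1)] = 6
Sum: (-2)·(3) + 2·(-8) + 4·(6) = 2

2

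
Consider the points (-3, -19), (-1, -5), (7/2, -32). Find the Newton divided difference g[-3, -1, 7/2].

g[-3,-1] = (-5 - (-19)) / (-1 - (-3)) = 7
g[-1,7/2] = (-32 - (-5)) / (7/2 - (-1)) = -6
g[-3,-1,7/2] = (-6 - 7) / (7/2 - (-3)) = -2

-2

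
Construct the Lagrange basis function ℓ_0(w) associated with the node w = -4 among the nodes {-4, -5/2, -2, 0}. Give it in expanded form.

ℓ_0(w) = (w + 5/2)(w + 2)w / [(-3/2)·(-2)·(-4)]
       = (w^3 + (9/2)w^2 + 5w) / (-12)

ℓ_0(w) = -(1/12)w^3 - (3/8)w^2 - (5/12)w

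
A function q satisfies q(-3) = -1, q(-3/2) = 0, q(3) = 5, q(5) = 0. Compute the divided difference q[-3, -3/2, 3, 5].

q[-3,-3/2] = (0 - (-1)) / (-3/2 - (-3)) = 2/3
q[-3/2,3] = (5 - 0) / (3 - (-3/2)) = 10/9
q[3,5] = (0 - 5) / (5 - 3) = -5/2
q[-3,-3/2,3] = (10/9 - 2/3) / (3 - (-3)) = 2/27
q[-3/2,3,5] = (-5/2 - 10/9) / (5 - (-3/2)) = -5/9
q[-3,-3/2,3,5] = (-5/9 - 2/27) / (5 - (-3)) = -17/216

-17/216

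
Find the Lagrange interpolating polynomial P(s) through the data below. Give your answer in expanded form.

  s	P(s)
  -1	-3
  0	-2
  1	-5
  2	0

L_0(s) = s(s - 1)(s - 2) / [-6] = -(1/6)s^3 + (1/2)s^2 - (1/3)s
L_1(s) = (s + 1)(s - 1)(s - 2) / [2] = (1/2)s^3 - s^2 - (1/2)s + 1
L_2(s) = (s + 1)s(s - 2) / [-2] = -(1/2)s^3 + (1/2)s^2 + s
L_3(s) = (s + 1)s(s - 1) / [6] = (1/6)s^3 - (1/6)s
P(s) = (-3)·L_0 + (-2)·L_1 + (-5)·L_2 + 0·L_3
  (-3)·L_0(s) = (1/2)s^3 - (3/2)s^2 + s
  (-2)·L_1(s) = -s^3 + 2s^2 + s - 2
  (-5)·L_2(s) = (5/2)s^3 - (5/2)s^2 - 5s
  0·L_3(s) = 0
Adding term by term: 2s^3 - 2s^2 - 3s - 2

P(s) = 2s^3 - 2s^2 - 3s - 2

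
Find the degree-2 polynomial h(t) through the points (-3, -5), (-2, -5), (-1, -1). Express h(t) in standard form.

Build the Lagrange basis polynomials:
L_0(t) = (t + 2)(t + 1) / [2] = (1/2)t^2 + (3/2)t + 1
L_1(t) = (t + 3)(t + 1) / [-1] = -t^2 - 4t - 3
L_2(t) = (t + 3)(t + 2) / [2] = (1/2)t^2 + (5/2)t + 3
h(t) = (-5)·L_0 + (-5)·L_1 + (-1)·L_2
  (-5)·L_0(t) = -(5/2)t^2 - (15/2)t - 5
  (-5)·L_1(t) = 5t^2 + 20t + 15
  (-1)·L_2(t) = -(1/2)t^2 - (5/2)t - 3
Adding term by term: 2t^2 + 10t + 7

h(t) = 2t^2 + 10t + 7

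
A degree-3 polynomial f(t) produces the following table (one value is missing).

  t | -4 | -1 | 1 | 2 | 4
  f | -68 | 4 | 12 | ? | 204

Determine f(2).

The 4 known values determine f uniquely (degree ≤ 3).
L_0(2) = (3)·(1)·(-2)/[(-3)·(-5)·(-8)] = 1/20
L_1(2) = (6)·(1)·(-2)/[(3)·(-2)·(-5)] = -2/5
L_2(2) = (6)·(3)·(-2)/[(5)·(2)·(-3)] = 6/5
L_3(2) = (6)·(3)·(1)/[(8)·(5)·(3)] = 3/20
Sum: (-68)·(1/20) + 4·(-2/5) + 12·(6/5) + 204·(3/20) = 40

40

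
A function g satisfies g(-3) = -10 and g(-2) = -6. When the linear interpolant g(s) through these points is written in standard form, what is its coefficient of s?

Build the Lagrange basis polynomials:
L_0(s) = (s + 2) / [-1] = -s - 2
L_1(s) = (s + 3) / [1] = s + 3
g(s) = (-10)·L_0 + (-6)·L_1
Only the coefficient of s is needed; take it from each L_i and combine:
(-10)·(-1) + (-6)·(1) = 4

4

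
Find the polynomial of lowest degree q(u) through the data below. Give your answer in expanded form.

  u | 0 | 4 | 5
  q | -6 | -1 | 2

Build the Lagrange basis polynomials:
L_0(u) = (u - 4)(u - 5) / [20] = (1/20)u^2 - (9/20)u + 1
L_1(u) = u(u - 5) / [-4] = -(1/4)u^2 + (5/4)u
L_2(u) = u(u - 4) / [5] = (1/5)u^2 - (4/5)u
q(u) = (-6)·L_0 + (-1)·L_1 + 2·L_2
  (-6)·L_0(u) = -(3/10)u^2 + (27/10)u - 6
  (-1)·L_1(u) = (1/4)u^2 - (5/4)u
  2·L_2(u) = (2/5)u^2 - (8/5)u
Adding term by term: (7/20)u^2 - (3/20)u - 6

q(u) = (7/20)u^2 - (3/20)u - 6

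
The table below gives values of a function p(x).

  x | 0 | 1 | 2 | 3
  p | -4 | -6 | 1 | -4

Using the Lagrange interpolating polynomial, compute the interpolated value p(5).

L_0(5) = (4)·(3)·(2)/[(-1)·(-2)·(-3)] = -4
L_1(5) = (5)·(3)·(2)/[(1)·(-1)·(-2)] = 15
L_2(5) = (5)·(4)·(2)/[(2)·(1)·(-1)] = -20
L_3(5) = (5)·(4)·(3)/[(3)·(2)·(1)] = 10
Sum: (-4)·(-4) + (-6)·(15) + 1·(-20) + (-4)·(10) = -134

-134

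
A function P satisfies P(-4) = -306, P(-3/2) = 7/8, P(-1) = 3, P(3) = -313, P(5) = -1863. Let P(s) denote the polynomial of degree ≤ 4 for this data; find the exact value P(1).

Evaluate each Lagrange basis at s = 1:
L_0(1) = (5/2)·(2)·(-2)·(-4)/[(-5/2)·(-3)·(-7)·(-9)] = 16/189
L_1(1) = (5)·(2)·(-2)·(-4)/[(5/2)·(-1/2)·(-9/2)·(-13/2)] = -256/117
L_2(1) = (5)·(5/2)·(-2)·(-4)/[(3)·(1/2)·(-4)·(-6)] = 25/9
L_3(1) = (5)·(5/2)·(2)·(-4)/[(7)·(9/2)·(4)·(-2)] = 25/63
L_4(1) = (5)·(5/2)·(2)·(-2)/[(9)·(13/2)·(6)·(2)] = -25/351
Sum: (-306)·(16/189) + 7/8·(-256/117) + 3·(25/9) + (-313)·(25/63) + (-1863)·(-25/351) = -11

-11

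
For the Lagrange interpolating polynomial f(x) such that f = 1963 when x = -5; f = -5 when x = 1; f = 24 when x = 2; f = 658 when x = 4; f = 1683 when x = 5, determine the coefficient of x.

Build the Lagrange basis polynomials:
L_0(x) = (x - 1)(x - 2)(x - 4)(x - 5) / [3780] = (1/3780)x^4 - (1/315)x^3 + (7/540)x^2 - (13/630)x + 2/189
L_1(x) = (x + 5)(x - 2)(x - 4)(x - 5) / [-72] = -(1/72)x^4 + (1/12)x^3 + (17/72)x^2 - (25/12)x + 25/9
L_2(x) = (x + 5)(x - 1)(x - 4)(x - 5) / [42] = (1/42)x^4 - (5/42)x^3 - (1/2)x^2 + (125/42)x - 50/21
L_3(x) = (x + 5)(x - 1)(x - 2)(x - 5) / [-54] = -(1/54)x^4 + (1/18)x^3 + (23/54)x^2 - (25/18)x + 25/27
L_4(x) = (x + 5)(x - 1)(x - 2)(x - 4) / [120] = (1/120)x^4 - (1/60)x^3 - (7/40)x^2 + (31/60)x - 1/3
f(x) = 1963·L_0 + (-5)·L_1 + 24·L_2 + 658·L_3 + 1683·L_4
Only the coefficient of x is needed; take it from each L_i and combine:
1963·(-13/630) + (-5)·(-25/12) + 24·(125/42) + 658·(-25/18) + 1683·(31/60) = -3

-3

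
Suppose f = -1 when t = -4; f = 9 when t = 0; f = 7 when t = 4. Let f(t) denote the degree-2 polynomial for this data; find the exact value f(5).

Evaluate each Lagrange basis at t = 5:
L_0(5) = (5)·(1)/[(-4)·(-8)] = 5/32
L_1(5) = (9)·(1)/[(4)·(-4)] = -9/16
L_2(5) = (9)·(5)/[(8)·(4)] = 45/32
Sum: (-1)·(5/32) + 9·(-9/16) + 7·(45/32) = 37/8

37/8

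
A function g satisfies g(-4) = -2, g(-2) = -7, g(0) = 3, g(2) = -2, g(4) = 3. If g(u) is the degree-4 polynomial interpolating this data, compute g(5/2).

Using Newton's divided-difference form:
g[-4,-2] = (-7 - (-2)) / (-2 - (-4)) = -5/2
g[-2,0] = (3 - (-7)) / (0 - (-2)) = 5
g[0,2] = (-2 - 3) / (2 - 0) = -5/2
g[2,4] = (3 - (-2)) / (4 - 2) = 5/2
g[-4,-2,0] = (5 - (-5/2)) / (0 - (-4)) = 15/8
g[-2,0,2] = (-5/2 - 5) / (2 - (-2)) = -15/8
g[0,2,4] = (5/2 - (-5/2)) / (4 - 0) = 5/4
g[-4,-2,0,2] = (-15/8 - 15/8) / (2 - (-4)) = -5/8
g[-2,0,2,4] = (5/4 - (-15/8)) / (4 - (-2)) = 25/48
g[-4,-2,0,2,4] = (25/48 - (-5/8)) / (4 - (-4)) = 55/384
g(5/2) = -2 + (-5/2)·(13/2) + (15/8)·(13/2)·(9/2) + (-5/8)·(13/2)·(9/2)·(5/2) + (55/384)·(13/2)·(9/2)·(5/2)·(1/2) = -7931/2048

-7931/2048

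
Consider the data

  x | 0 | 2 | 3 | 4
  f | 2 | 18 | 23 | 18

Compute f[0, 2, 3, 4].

-1

f[0,2] = (18 - 2) / (2 - 0) = 8
f[2,3] = (23 - 18) / (3 - 2) = 5
f[3,4] = (18 - 23) / (4 - 3) = -5
f[0,2,3] = (5 - 8) / (3 - 0) = -1
f[2,3,4] = (-5 - 5) / (4 - 2) = -5
f[0,2,3,4] = (-5 - (-1)) / (4 - 0) = -1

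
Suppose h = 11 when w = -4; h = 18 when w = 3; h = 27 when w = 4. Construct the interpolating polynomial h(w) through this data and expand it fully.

Build the Lagrange basis polynomials:
L_0(w) = (w - 3)(w - 4) / [56] = (1/56)w^2 - (1/8)w + 3/14
L_1(w) = (w + 4)(w - 4) / [-7] = -(1/7)w^2 + 16/7
L_2(w) = (w + 4)(w - 3) / [8] = (1/8)w^2 + (1/8)w - 3/2
h(w) = 11·L_0 + 18·L_1 + 27·L_2
  11·L_0(w) = (11/56)w^2 - (11/8)w + 33/14
  18·L_1(w) = -(18/7)w^2 + 288/7
  27·L_2(w) = (27/8)w^2 + (27/8)w - 81/2
Adding term by term: w^2 + 2w + 3

h(w) = w^2 + 2w + 3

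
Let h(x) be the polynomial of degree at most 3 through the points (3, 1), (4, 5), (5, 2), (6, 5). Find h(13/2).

L_0(13/2) = (5/2)·(3/2)·(1/2)/[(-1)·(-2)·(-3)] = -5/16
L_1(13/2) = (7/2)·(3/2)·(1/2)/[(1)·(-1)·(-2)] = 21/16
L_2(13/2) = (7/2)·(5/2)·(1/2)/[(2)·(1)·(-1)] = -35/16
L_3(13/2) = (7/2)·(5/2)·(3/2)/[(3)·(2)·(1)] = 35/16
Sum: 1·(-5/16) + 5·(21/16) + 2·(-35/16) + 5·(35/16) = 205/16

205/16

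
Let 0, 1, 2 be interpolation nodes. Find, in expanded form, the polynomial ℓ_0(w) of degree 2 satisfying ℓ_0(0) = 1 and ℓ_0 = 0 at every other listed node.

ℓ_0(w) = (w - 1)(w - 2) / [(-1)·(-2)]
       = (w^2 - 3w + 2) / (2)

ℓ_0(w) = (1/2)w^2 - (3/2)w + 1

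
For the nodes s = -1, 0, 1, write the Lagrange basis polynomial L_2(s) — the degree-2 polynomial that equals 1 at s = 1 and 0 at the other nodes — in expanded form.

L_2(s) = (1/2)s^2 + (1/2)s

L_2(s) = (s + 1)s / [(2)·(1)]
       = (s^2 + s) / (2)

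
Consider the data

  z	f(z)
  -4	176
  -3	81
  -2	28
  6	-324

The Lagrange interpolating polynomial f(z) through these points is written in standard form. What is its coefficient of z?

0

L_0(z) = (z + 3)(z + 2)(z - 6) / [-20] = -(1/20)z^3 + (1/20)z^2 + (6/5)z + 9/5
L_1(z) = (z + 4)(z + 2)(z - 6) / [9] = (1/9)z^3 - (28/9)z - 16/3
L_2(z) = (z + 4)(z + 3)(z - 6) / [-16] = -(1/16)z^3 - (1/16)z^2 + (15/8)z + 9/2
L_3(z) = (z + 4)(z + 3)(z + 2) / [720] = (1/720)z^3 + (1/80)z^2 + (13/360)z + 1/30
f(z) = 176·L_0 + 81·L_1 + 28·L_2 + (-324)·L_3
Only the coefficient of z is needed; take it from each L_i and combine:
176·(6/5) + 81·(-28/9) + 28·(15/8) + (-324)·(13/360) = 0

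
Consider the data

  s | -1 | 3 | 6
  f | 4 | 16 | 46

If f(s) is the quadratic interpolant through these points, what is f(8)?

Using Newton's divided-difference form:
f[-1,3] = (16 - 4) / (3 - (-1)) = 3
f[3,6] = (46 - 16) / (6 - 3) = 10
f[-1,3,6] = (10 - 3) / (6 - (-1)) = 1
f(8) = 4 + 3·(9) + 1·(9)·(5) = 76

76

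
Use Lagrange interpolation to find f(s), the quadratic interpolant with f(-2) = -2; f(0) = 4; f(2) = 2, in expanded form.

Build the Lagrange basis polynomials:
L_0(s) = s(s - 2) / [8] = (1/8)s^2 - (1/4)s
L_1(s) = (s + 2)(s - 2) / [-4] = -(1/4)s^2 + 1
L_2(s) = (s + 2)s / [8] = (1/8)s^2 + (1/4)s
f(s) = (-2)·L_0 + 4·L_1 + 2·L_2
  (-2)·L_0(s) = -(1/4)s^2 + (1/2)s
  4·L_1(s) = -s^2 + 4
  2·L_2(s) = (1/4)s^2 + (1/2)s
Adding term by term: -s^2 + s + 4

f(s) = -s^2 + s + 4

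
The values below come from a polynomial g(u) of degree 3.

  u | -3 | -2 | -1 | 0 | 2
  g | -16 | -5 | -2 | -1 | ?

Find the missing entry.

The 4 known values determine g uniquely (degree ≤ 3).
L_0(2) = (4)·(3)·(2)/[(-1)·(-2)·(-3)] = -4
L_1(2) = (5)·(3)·(2)/[(1)·(-1)·(-2)] = 15
L_2(2) = (5)·(4)·(2)/[(2)·(1)·(-1)] = -20
L_3(2) = (5)·(4)·(3)/[(3)·(2)·(1)] = 10
Sum: (-16)·(-4) + (-5)·(15) + (-2)·(-20) + (-1)·(10) = 19

19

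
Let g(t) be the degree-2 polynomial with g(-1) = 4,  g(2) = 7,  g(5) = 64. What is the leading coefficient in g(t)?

The leading coefficient equals the top divided difference g[-1,2,5].
g[-1,2] = (7 - 4) / (2 - (-1)) = 1
g[2,5] = (64 - 7) / (5 - 2) = 19
g[-1,2,5] = (19 - 1) / (5 - (-1)) = 3

3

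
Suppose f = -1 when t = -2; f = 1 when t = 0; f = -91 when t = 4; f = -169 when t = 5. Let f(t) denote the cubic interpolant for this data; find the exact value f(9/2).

Using Newton's divided-difference form:
f[-2,0] = (1 - (-1)) / (0 - (-2)) = 1
f[0,4] = (-91 - 1) / (4 - 0) = -23
f[4,5] = (-169 - (-91)) / (5 - 4) = -78
f[-2,0,4] = (-23 - 1) / (4 - (-2)) = -4
f[0,4,5] = (-78 - (-23)) / (5 - 0) = -11
f[-2,0,4,5] = (-11 - (-4)) / (5 - (-2)) = -1
f(9/2) = -1 + 1·(13/2) + (-4)·(13/2)·(9/2) + (-1)·(13/2)·(9/2)·(1/2) = -1009/8

-1009/8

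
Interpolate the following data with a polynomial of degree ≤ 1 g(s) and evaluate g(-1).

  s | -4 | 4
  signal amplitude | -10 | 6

-4

L_0(-1) = (-5)/[(-8)] = 5/8
L_1(-1) = (3)/[(8)] = 3/8
Sum: (-10)·(5/8) + 6·(3/8) = -4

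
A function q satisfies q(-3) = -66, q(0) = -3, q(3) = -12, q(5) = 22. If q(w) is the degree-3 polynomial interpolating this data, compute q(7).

Using Newton's divided-difference form:
q[-3,0] = (-3 - (-66)) / (0 - (-3)) = 21
q[0,3] = (-12 - (-3)) / (3 - 0) = -3
q[3,5] = (22 - (-12)) / (5 - 3) = 17
q[-3,0,3] = (-3 - 21) / (3 - (-3)) = -4
q[0,3,5] = (17 - (-3)) / (5 - 0) = 4
q[-3,0,3,5] = (4 - (-4)) / (5 - (-3)) = 1
q(7) = -66 + 21·(10) + (-4)·(10)·(7) + 1·(10)·(7)·(4) = 144

144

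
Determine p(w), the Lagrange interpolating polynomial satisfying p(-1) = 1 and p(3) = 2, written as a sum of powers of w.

Build the Lagrange basis polynomials:
L_0(w) = (w - 3) / [-4] = -(1/4)w + 3/4
L_1(w) = (w + 1) / [4] = (1/4)w + 1/4
p(w) = 1·L_0 + 2·L_1
  1·L_0(w) = -(1/4)w + 3/4
  2·L_1(w) = (1/2)w + 1/2
Adding term by term: (1/4)w + 5/4

p(w) = (1/4)w + 5/4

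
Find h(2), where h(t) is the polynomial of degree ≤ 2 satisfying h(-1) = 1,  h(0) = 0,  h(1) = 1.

4

Evaluate each Lagrange basis at t = 2:
L_0(2) = (2)·(1)/[(-1)·(-2)] = 1
L_1(2) = (3)·(1)/[(1)·(-1)] = -3
L_2(2) = (3)·(2)/[(2)·(1)] = 3
Sum: 1·(1) + 0 + 1·(3) = 4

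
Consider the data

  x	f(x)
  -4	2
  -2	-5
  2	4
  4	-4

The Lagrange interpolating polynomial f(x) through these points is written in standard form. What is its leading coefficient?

Build the Lagrange basis polynomials:
L_0(x) = (x + 2)(x - 2)(x - 4) / [-96] = -(1/96)x^3 + (1/24)x^2 + (1/24)x - 1/6
L_1(x) = (x + 4)(x - 2)(x - 4) / [48] = (1/48)x^3 - (1/24)x^2 - (1/3)x + 2/3
L_2(x) = (x + 4)(x + 2)(x - 4) / [-48] = -(1/48)x^3 - (1/24)x^2 + (1/3)x + 2/3
L_3(x) = (x + 4)(x + 2)(x - 2) / [96] = (1/96)x^3 + (1/24)x^2 - (1/24)x - 1/6
f(x) = 2·L_0 + (-5)·L_1 + 4·L_2 + (-4)·L_3
Only the coefficient of x^3 is needed; take it from each L_i and combine:
2·(-1/96) + (-5)·(1/48) + 4·(-1/48) + (-4)·(1/96) = -1/4

-1/4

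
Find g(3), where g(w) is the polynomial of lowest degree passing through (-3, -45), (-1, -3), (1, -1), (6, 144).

9

Using Newton's divided-difference form:
g[-3,-1] = (-3 - (-45)) / (-1 - (-3)) = 21
g[-1,1] = (-1 - (-3)) / (1 - (-1)) = 1
g[1,6] = (144 - (-1)) / (6 - 1) = 29
g[-3,-1,1] = (1 - 21) / (1 - (-3)) = -5
g[-1,1,6] = (29 - 1) / (6 - (-1)) = 4
g[-3,-1,1,6] = (4 - (-5)) / (6 - (-3)) = 1
g(3) = -45 + 21·(6) + (-5)·(6)·(4) + 1·(6)·(4)·(2) = 9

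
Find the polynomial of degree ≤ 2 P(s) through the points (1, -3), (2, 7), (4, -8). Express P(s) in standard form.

L_0(s) = (s - 2)(s - 4) / [3] = (1/3)s^2 - 2s + 8/3
L_1(s) = (s - 1)(s - 4) / [-2] = -(1/2)s^2 + (5/2)s - 2
L_2(s) = (s - 1)(s - 2) / [6] = (1/6)s^2 - (1/2)s + 1/3
P(s) = (-3)·L_0 + 7·L_1 + (-8)·L_2
  (-3)·L_0(s) = -s^2 + 6s - 8
  7·L_1(s) = -(7/2)s^2 + (35/2)s - 14
  (-8)·L_2(s) = -(4/3)s^2 + 4s - 8/3
Adding term by term: -(35/6)s^2 + (55/2)s - 74/3

P(s) = -(35/6)s^2 + (55/2)s - 74/3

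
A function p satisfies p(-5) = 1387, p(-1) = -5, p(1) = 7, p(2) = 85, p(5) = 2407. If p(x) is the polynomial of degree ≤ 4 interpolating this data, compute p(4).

Evaluate each Lagrange basis at x = 4:
L_0(4) = (5)·(3)·(2)·(-1)/[(-4)·(-6)·(-7)·(-10)] = -1/56
L_1(4) = (9)·(3)·(2)·(-1)/[(4)·(-2)·(-3)·(-6)] = 3/8
L_2(4) = (9)·(5)·(2)·(-1)/[(6)·(2)·(-1)·(-4)] = -15/8
L_3(4) = (9)·(5)·(3)·(-1)/[(7)·(3)·(1)·(-3)] = 15/7
L_4(4) = (9)·(5)·(3)·(2)/[(10)·(6)·(4)·(3)] = 3/8
Sum: 1387·(-1/56) + (-5)·(3/8) + 7·(-15/8) + 85·(15/7) + 2407·(3/8) = 1045

1045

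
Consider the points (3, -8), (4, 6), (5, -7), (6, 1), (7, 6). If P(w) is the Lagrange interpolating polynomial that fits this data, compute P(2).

-169

Evaluate each Lagrange basis at w = 2:
L_0(2) = (-2)·(-3)·(-4)·(-5)/[(-1)·(-2)·(-3)·(-4)] = 5
L_1(2) = (-1)·(-3)·(-4)·(-5)/[(1)·(-1)·(-2)·(-3)] = -10
L_2(2) = (-1)·(-2)·(-4)·(-5)/[(2)·(1)·(-1)·(-2)] = 10
L_3(2) = (-1)·(-2)·(-3)·(-5)/[(3)·(2)·(1)·(-1)] = -5
L_4(2) = (-1)·(-2)·(-3)·(-4)/[(4)·(3)·(2)·(1)] = 1
Sum: (-8)·(5) + 6·(-10) + (-7)·(10) + 1·(-5) + 6·(1) = -169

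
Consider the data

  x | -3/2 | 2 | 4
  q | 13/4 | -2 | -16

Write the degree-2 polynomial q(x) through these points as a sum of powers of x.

q(x) = -x^2 - x + 4

Build the Lagrange basis polynomials:
L_0(x) = (x - 2)(x - 4) / [77/4] = (4/77)x^2 - (24/77)x + 32/77
L_1(x) = (x + 3/2)(x - 4) / [-7] = -(1/7)x^2 + (5/14)x + 6/7
L_2(x) = (x + 3/2)(x - 2) / [11] = (1/11)x^2 - (1/22)x - 3/11
q(x) = (13/4)·L_0 + (-2)·L_1 + (-16)·L_2
  (13/4)·L_0(x) = (13/77)x^2 - (78/77)x + 104/77
  (-2)·L_1(x) = (2/7)x^2 - (5/7)x - 12/7
  (-16)·L_2(x) = -(16/11)x^2 + (8/11)x + 48/11
Adding term by term: -x^2 - x + 4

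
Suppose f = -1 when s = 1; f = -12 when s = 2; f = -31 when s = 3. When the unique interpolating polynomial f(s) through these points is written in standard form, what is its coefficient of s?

Build the Lagrange basis polynomials:
L_0(s) = (s - 2)(s - 3) / [2] = (1/2)s^2 - (5/2)s + 3
L_1(s) = (s - 1)(s - 3) / [-1] = -s^2 + 4s - 3
L_2(s) = (s - 1)(s - 2) / [2] = (1/2)s^2 - (3/2)s + 1
f(s) = (-1)·L_0 + (-12)·L_1 + (-31)·L_2
Only the coefficient of s is needed; take it from each L_i and combine:
(-1)·(-5/2) + (-12)·(4) + (-31)·(-3/2) = 1

1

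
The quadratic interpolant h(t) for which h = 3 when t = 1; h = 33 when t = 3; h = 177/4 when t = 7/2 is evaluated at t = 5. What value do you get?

87

L_0(5) = (2)·(3/2)/[(-2)·(-5/2)] = 3/5
L_1(5) = (4)·(3/2)/[(2)·(-1/2)] = -6
L_2(5) = (4)·(2)/[(5/2)·(1/2)] = 32/5
Sum: 3·(3/5) + 33·(-6) + 177/4·(32/5) = 87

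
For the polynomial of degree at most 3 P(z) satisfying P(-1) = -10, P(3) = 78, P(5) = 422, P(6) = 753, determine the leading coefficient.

L_0(z) = (z - 3)(z - 5)(z - 6) / [-168] = -(1/168)z^3 + (1/12)z^2 - (3/8)z + 15/28
L_1(z) = (z + 1)(z - 5)(z - 6) / [24] = (1/24)z^3 - (5/12)z^2 + (19/24)z + 5/4
L_2(z) = (z + 1)(z - 3)(z - 6) / [-12] = -(1/12)z^3 + (2/3)z^2 - (3/4)z - 3/2
L_3(z) = (z + 1)(z - 3)(z - 5) / [21] = (1/21)z^3 - (1/3)z^2 + (1/3)z + 5/7
P(z) = (-10)·L_0 + 78·L_1 + 422·L_2 + 753·L_3
Only the coefficient of z^3 is needed; take it from each L_i and combine:
(-10)·(-1/168) + 78·(1/24) + 422·(-1/12) + 753·(1/21) = 4

4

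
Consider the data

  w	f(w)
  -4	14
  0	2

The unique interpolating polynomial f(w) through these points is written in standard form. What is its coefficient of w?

Build the Lagrange basis polynomials:
L_0(w) = w / [-4] = -(1/4)w
L_1(w) = (w + 4) / [4] = (1/4)w + 1
f(w) = 14·L_0 + 2·L_1
Only the coefficient of w is needed; take it from each L_i and combine:
14·(-1/4) + 2·(1/4) = -3

-3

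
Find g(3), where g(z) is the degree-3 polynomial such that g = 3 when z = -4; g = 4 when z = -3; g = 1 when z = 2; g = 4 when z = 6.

L_0(3) = (6)·(1)·(-3)/[(-1)·(-6)·(-10)] = 3/10
L_1(3) = (7)·(1)·(-3)/[(1)·(-5)·(-9)] = -7/15
L_2(3) = (7)·(6)·(-3)/[(6)·(5)·(-4)] = 21/20
L_3(3) = (7)·(6)·(1)/[(10)·(9)·(4)] = 7/60
Sum: 3·(3/10) + 4·(-7/15) + 1·(21/20) + 4·(7/60) = 11/20

11/20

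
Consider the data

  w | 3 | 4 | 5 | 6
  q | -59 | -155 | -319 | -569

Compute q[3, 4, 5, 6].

-3

q[3,4] = (-155 - (-59)) / (4 - 3) = -96
q[4,5] = (-319 - (-155)) / (5 - 4) = -164
q[5,6] = (-569 - (-319)) / (6 - 5) = -250
q[3,4,5] = (-164 - (-96)) / (5 - 3) = -34
q[4,5,6] = (-250 - (-164)) / (6 - 4) = -43
q[3,4,5,6] = (-43 - (-34)) / (6 - 3) = -3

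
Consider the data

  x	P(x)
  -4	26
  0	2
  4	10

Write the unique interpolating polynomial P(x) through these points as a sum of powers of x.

P(x) = x^2 - 2x + 2

Newton's divided differences:
P[-4,0] = (2 - 26) / (0 - (-4)) = -6
P[0,4] = (10 - 2) / (4 - 0) = 2
P[-4,0,4] = (2 - (-6)) / (4 - (-4)) = 1
P(x) = 26 + (-6)·(x + 4) + 1·(x + 4)x
Expanding: P(x) = x^2 - 2x + 2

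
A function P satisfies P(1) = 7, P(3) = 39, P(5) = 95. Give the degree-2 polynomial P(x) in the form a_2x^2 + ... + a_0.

Newton's divided differences:
P[1,3] = (39 - 7) / (3 - 1) = 16
P[3,5] = (95 - 39) / (5 - 3) = 28
P[1,3,5] = (28 - 16) / (5 - 1) = 3
P(x) = 7 + 16·(x - 1) + 3·(x - 1)(x - 3)
Expanding: P(x) = 3x^2 + 4x

P(x) = 3x^2 + 4x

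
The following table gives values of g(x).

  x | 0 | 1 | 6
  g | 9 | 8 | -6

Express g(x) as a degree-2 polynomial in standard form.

L_0(x) = (x - 1)(x - 6) / [6] = (1/6)x^2 - (7/6)x + 1
L_1(x) = x(x - 6) / [-5] = -(1/5)x^2 + (6/5)x
L_2(x) = x(x - 1) / [30] = (1/30)x^2 - (1/30)x
g(x) = 9·L_0 + 8·L_1 + (-6)·L_2
  9·L_0(x) = (3/2)x^2 - (21/2)x + 9
  8·L_1(x) = -(8/5)x^2 + (48/5)x
  (-6)·L_2(x) = -(1/5)x^2 + (1/5)x
Adding term by term: -(3/10)x^2 - (7/10)x + 9

g(x) = -(3/10)x^2 - (7/10)x + 9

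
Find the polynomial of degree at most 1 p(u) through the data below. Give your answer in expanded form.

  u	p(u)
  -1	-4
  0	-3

L_0(u) = u / [-1] = -u
L_1(u) = (u + 1) / [1] = u + 1
p(u) = (-4)·L_0 + (-3)·L_1
  (-4)·L_0(u) = 4u
  (-3)·L_1(u) = -3u - 3
Adding term by term: u - 3

p(u) = u - 3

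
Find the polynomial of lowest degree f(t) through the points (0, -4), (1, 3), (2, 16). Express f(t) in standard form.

Build the Lagrange basis polynomials:
L_0(t) = (t - 1)(t - 2) / [2] = (1/2)t^2 - (3/2)t + 1
L_1(t) = t(t - 2) / [-1] = -t^2 + 2t
L_2(t) = t(t - 1) / [2] = (1/2)t^2 - (1/2)t
f(t) = (-4)·L_0 + 3·L_1 + 16·L_2
  (-4)·L_0(t) = -2t^2 + 6t - 4
  3·L_1(t) = -3t^2 + 6t
  16·L_2(t) = 8t^2 - 8t
Adding term by term: 3t^2 + 4t - 4

f(t) = 3t^2 + 4t - 4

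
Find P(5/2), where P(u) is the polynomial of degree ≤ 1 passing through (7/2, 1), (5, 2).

1/3

Evaluate each Lagrange basis at u = 5/2:
L_0(5/2) = (-5/2)/[(-3/2)] = 5/3
L_1(5/2) = (-1)/[(3/2)] = -2/3
Sum: 1·(5/3) + 2·(-2/3) = 1/3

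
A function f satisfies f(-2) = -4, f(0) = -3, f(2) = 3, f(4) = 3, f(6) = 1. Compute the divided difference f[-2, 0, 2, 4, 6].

f[-2,0] = (-3 - (-4)) / (0 - (-2)) = 1/2
f[0,2] = (3 - (-3)) / (2 - 0) = 3
f[2,4] = (3 - 3) / (4 - 2) = 0
f[4,6] = (1 - 3) / (6 - 4) = -1
f[-2,0,2] = (3 - 1/2) / (2 - (-2)) = 5/8
f[0,2,4] = (0 - 3) / (4 - 0) = -3/4
f[2,4,6] = (-1 - 0) / (6 - 2) = -1/4
f[-2,0,2,4] = (-3/4 - 5/8) / (4 - (-2)) = -11/48
f[0,2,4,6] = (-1/4 - (-3/4)) / (6 - 0) = 1/12
f[-2,0,2,4,6] = (1/12 - (-11/48)) / (6 - (-2)) = 5/128

5/128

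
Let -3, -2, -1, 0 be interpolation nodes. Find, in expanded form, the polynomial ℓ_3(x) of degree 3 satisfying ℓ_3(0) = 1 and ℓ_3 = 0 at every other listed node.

ℓ_3(x) = (x + 3)(x + 2)(x + 1) / [(3)·(2)·(1)]
       = (x^3 + 6x^2 + 11x + 6) / (6)

ℓ_3(x) = (1/6)x^3 + x^2 + (11/6)x + 1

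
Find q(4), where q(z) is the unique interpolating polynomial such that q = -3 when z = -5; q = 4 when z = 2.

6

L_0(4) = (2)/[(-7)] = -2/7
L_1(4) = (9)/[(7)] = 9/7
Sum: (-3)·(-2/7) + 4·(9/7) = 6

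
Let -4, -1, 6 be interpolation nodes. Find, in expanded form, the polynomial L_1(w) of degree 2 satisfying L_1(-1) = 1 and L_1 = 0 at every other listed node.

L_1(w) = (w + 4)(w - 6) / [(3)·(-7)]
       = (w^2 - 2w - 24) / (-21)

L_1(w) = -(1/21)w^2 + (2/21)w + 8/7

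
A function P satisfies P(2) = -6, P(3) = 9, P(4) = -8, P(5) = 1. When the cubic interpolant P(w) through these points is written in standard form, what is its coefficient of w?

L_0(w) = (w - 3)(w - 4)(w - 5) / [-6] = -(1/6)w^3 + 2w^2 - (47/6)w + 10
L_1(w) = (w - 2)(w - 4)(w - 5) / [2] = (1/2)w^3 - (11/2)w^2 + 19w - 20
L_2(w) = (w - 2)(w - 3)(w - 5) / [-2] = -(1/2)w^3 + 5w^2 - (31/2)w + 15
L_3(w) = (w - 2)(w - 3)(w - 4) / [6] = (1/6)w^3 - (3/2)w^2 + (13/3)w - 4
P(w) = (-6)·L_0 + 9·L_1 + (-8)·L_2 + 1·L_3
Only the coefficient of w is needed; take it from each L_i and combine:
(-6)·(-47/6) + 9·(19) + (-8)·(-31/2) + 1·(13/3) = 1039/3

1039/3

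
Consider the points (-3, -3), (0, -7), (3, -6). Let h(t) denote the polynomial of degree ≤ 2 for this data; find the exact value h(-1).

-56/9

Evaluate each Lagrange basis at t = -1:
L_0(-1) = (-1)·(-4)/[(-3)·(-6)] = 2/9
L_1(-1) = (2)·(-4)/[(3)·(-3)] = 8/9
L_2(-1) = (2)·(-1)/[(6)·(3)] = -1/9
Sum: (-3)·(2/9) + (-7)·(8/9) + (-6)·(-1/9) = -56/9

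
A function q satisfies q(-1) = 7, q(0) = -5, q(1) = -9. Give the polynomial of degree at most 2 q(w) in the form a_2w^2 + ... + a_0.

Build the Lagrange basis polynomials:
L_0(w) = w(w - 1) / [2] = (1/2)w^2 - (1/2)w
L_1(w) = (w + 1)(w - 1) / [-1] = -w^2 + 1
L_2(w) = (w + 1)w / [2] = (1/2)w^2 + (1/2)w
q(w) = 7·L_0 + (-5)·L_1 + (-9)·L_2
  7·L_0(w) = (7/2)w^2 - (7/2)w
  (-5)·L_1(w) = 5w^2 - 5
  (-9)·L_2(w) = -(9/2)w^2 - (9/2)w
Adding term by term: 4w^2 - 8w - 5

q(w) = 4w^2 - 8w - 5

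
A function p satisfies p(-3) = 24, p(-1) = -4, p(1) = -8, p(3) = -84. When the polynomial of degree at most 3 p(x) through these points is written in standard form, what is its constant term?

L_0(x) = (x + 1)(x - 1)(x - 3) / [-48] = -(1/48)x^3 + (1/16)x^2 + (1/48)x - 1/16
L_1(x) = (x + 3)(x - 1)(x - 3) / [16] = (1/16)x^3 - (1/16)x^2 - (9/16)x + 9/16
L_2(x) = (x + 3)(x + 1)(x - 3) / [-16] = -(1/16)x^3 - (1/16)x^2 + (9/16)x + 9/16
L_3(x) = (x + 3)(x + 1)(x - 1) / [48] = (1/48)x^3 + (1/16)x^2 - (1/48)x - 1/16
p(x) = 24·L_0 + (-4)·L_1 + (-8)·L_2 + (-84)·L_3
Only the constant term is needed; take it from each L_i and combine:
24·(-1/16) + (-4)·(9/16) + (-8)·(9/16) + (-84)·(-1/16) = -3

-3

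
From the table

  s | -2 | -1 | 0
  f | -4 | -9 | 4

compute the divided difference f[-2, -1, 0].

9

f[-2,-1] = (-9 - (-4)) / (-1 - (-2)) = -5
f[-1,0] = (4 - (-9)) / (0 - (-1)) = 13
f[-2,-1,0] = (13 - (-5)) / (0 - (-2)) = 9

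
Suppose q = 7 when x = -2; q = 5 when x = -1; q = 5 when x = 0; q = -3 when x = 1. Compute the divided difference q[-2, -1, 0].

1

q[-2,-1] = (5 - 7) / (-1 - (-2)) = -2
q[-1,0] = (5 - 5) / (0 - (-1)) = 0
q[-2,-1,0] = (0 - (-2)) / (0 - (-2)) = 1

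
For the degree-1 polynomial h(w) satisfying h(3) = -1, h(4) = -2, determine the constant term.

2

L_0(w) = (w - 4) / [-1] = -w + 4
L_1(w) = (w - 3) / [1] = w - 3
h(w) = (-1)·L_0 + (-2)·L_1
Only the constant term is needed; take it from each L_i and combine:
(-1)·(4) + (-2)·(-3) = 2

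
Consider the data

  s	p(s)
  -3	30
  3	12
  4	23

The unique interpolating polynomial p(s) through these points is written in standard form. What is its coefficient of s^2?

2

The leading coefficient equals the top divided difference p[-3,3,4].
p[-3,3] = (12 - 30) / (3 - (-3)) = -3
p[3,4] = (23 - 12) / (4 - 3) = 11
p[-3,3,4] = (11 - (-3)) / (4 - (-3)) = 2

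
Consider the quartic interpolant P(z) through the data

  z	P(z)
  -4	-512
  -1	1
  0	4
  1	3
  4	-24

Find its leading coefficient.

L_0(z) = (z + 1)z(z - 1)(z - 4) / [480] = (1/480)z^4 - (1/120)z^3 - (1/480)z^2 + (1/120)z
L_1(z) = (z + 4)z(z - 1)(z - 4) / [-30] = -(1/30)z^4 + (1/30)z^3 + (8/15)z^2 - (8/15)z
L_2(z) = (z + 4)(z + 1)(z - 1)(z - 4) / [16] = (1/16)z^4 - (17/16)z^2 + 1
L_3(z) = (z + 4)(z + 1)z(z - 4) / [-30] = -(1/30)z^4 - (1/30)z^3 + (8/15)z^2 + (8/15)z
L_4(z) = (z + 4)(z + 1)z(z - 1) / [480] = (1/480)z^4 + (1/120)z^3 - (1/480)z^2 - (1/120)z
P(z) = (-512)·L_0 + 1·L_1 + 4·L_2 + 3·L_3 + (-24)·L_4
Only the coefficient of z^4 is needed; take it from each L_i and combine:
(-512)·(1/480) + 1·(-1/30) + 4·(1/16) + 3·(-1/30) + (-24)·(1/480) = -1

-1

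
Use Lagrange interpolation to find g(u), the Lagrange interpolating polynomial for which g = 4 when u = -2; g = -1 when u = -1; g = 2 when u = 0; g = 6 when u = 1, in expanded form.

g(u) = -(7/6)u^3 + (1/2)u^2 + (14/3)u + 2

Build the Lagrange basis polynomials:
L_0(u) = (u + 1)u(u - 1) / [-6] = -(1/6)u^3 + (1/6)u
L_1(u) = (u + 2)u(u - 1) / [2] = (1/2)u^3 + (1/2)u^2 - u
L_2(u) = (u + 2)(u + 1)(u - 1) / [-2] = -(1/2)u^3 - u^2 + (1/2)u + 1
L_3(u) = (u + 2)(u + 1)u / [6] = (1/6)u^3 + (1/2)u^2 + (1/3)u
g(u) = 4·L_0 + (-1)·L_1 + 2·L_2 + 6·L_3
  4·L_0(u) = -(2/3)u^3 + (2/3)u
  (-1)·L_1(u) = -(1/2)u^3 - (1/2)u^2 + u
  2·L_2(u) = -u^3 - 2u^2 + u + 2
  6·L_3(u) = u^3 + 3u^2 + 2u
Adding term by term: -(7/6)u^3 + (1/2)u^2 + (14/3)u + 2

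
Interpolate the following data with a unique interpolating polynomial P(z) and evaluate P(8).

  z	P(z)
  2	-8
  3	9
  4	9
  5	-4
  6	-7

204

Evaluate each Lagrange basis at z = 8:
L_0(8) = (5)·(4)·(3)·(2)/[(-1)·(-2)·(-3)·(-4)] = 5
L_1(8) = (6)·(4)·(3)·(2)/[(1)·(-1)·(-2)·(-3)] = -24
L_2(8) = (6)·(5)·(3)·(2)/[(2)·(1)·(-1)·(-2)] = 45
L_3(8) = (6)·(5)·(4)·(2)/[(3)·(2)·(1)·(-1)] = -40
L_4(8) = (6)·(5)·(4)·(3)/[(4)·(3)·(2)·(1)] = 15
Sum: (-8)·(5) + 9·(-24) + 9·(45) + (-4)·(-40) + (-7)·(15) = 204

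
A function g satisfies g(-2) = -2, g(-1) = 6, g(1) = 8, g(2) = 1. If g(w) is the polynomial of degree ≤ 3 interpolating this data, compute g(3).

Evaluate each Lagrange basis at w = 3:
L_0(3) = (4)·(2)·(1)/[(-1)·(-3)·(-4)] = -2/3
L_1(3) = (5)·(2)·(1)/[(1)·(-2)·(-3)] = 5/3
L_2(3) = (5)·(4)·(1)/[(3)·(2)·(-1)] = -10/3
L_3(3) = (5)·(4)·(2)/[(4)·(3)·(1)] = 10/3
Sum: (-2)·(-2/3) + 6·(5/3) + 8·(-10/3) + 1·(10/3) = -12

-12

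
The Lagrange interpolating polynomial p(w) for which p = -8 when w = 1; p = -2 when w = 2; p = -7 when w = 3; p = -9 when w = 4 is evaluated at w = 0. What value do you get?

Evaluate each Lagrange basis at w = 0:
L_0(0) = (-2)·(-3)·(-4)/[(-1)·(-2)·(-3)] = 4
L_1(0) = (-1)·(-3)·(-4)/[(1)·(-1)·(-2)] = -6
L_2(0) = (-1)·(-2)·(-4)/[(2)·(1)·(-1)] = 4
L_3(0) = (-1)·(-2)·(-3)/[(3)·(2)·(1)] = -1
Sum: (-8)·(4) + (-2)·(-6) + (-7)·(4) + (-9)·(-1) = -39

-39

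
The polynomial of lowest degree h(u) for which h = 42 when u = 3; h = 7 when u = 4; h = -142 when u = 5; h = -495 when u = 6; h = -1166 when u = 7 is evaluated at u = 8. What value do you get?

Using Newton's divided-difference form:
h[3,4] = (7 - 42) / (4 - 3) = -35
h[4,5] = (-142 - 7) / (5 - 4) = -149
h[5,6] = (-495 - (-142)) / (6 - 5) = -353
h[6,7] = (-1166 - (-495)) / (7 - 6) = -671
h[3,4,5] = (-149 - (-35)) / (5 - 3) = -57
h[4,5,6] = (-353 - (-149)) / (6 - 4) = -102
h[5,6,7] = (-671 - (-353)) / (7 - 5) = -159
h[3,4,5,6] = (-102 - (-57)) / (6 - 3) = -15
h[4,5,6,7] = (-159 - (-102)) / (7 - 4) = -19
h[3,4,5,6,7] = (-19 - (-15)) / (7 - 3) = -1
h(8) = 42 + (-35)·(5) + (-57)·(5)·(4) + (-15)·(5)·(4)·(3) + (-1)·(5)·(4)·(3)·(2) = -2293

-2293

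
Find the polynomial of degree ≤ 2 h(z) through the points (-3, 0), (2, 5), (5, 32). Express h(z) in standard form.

h(z) = z^2 + 2z - 3

Build the Lagrange basis polynomials:
L_0(z) = (z - 2)(z - 5) / [40] = (1/40)z^2 - (7/40)z + 1/4
L_1(z) = (z + 3)(z - 5) / [-15] = -(1/15)z^2 + (2/15)z + 1
L_2(z) = (z + 3)(z - 2) / [24] = (1/24)z^2 + (1/24)z - 1/4
h(z) = 0·L_0 + 5·L_1 + 32·L_2
  0·L_0(z) = 0
  5·L_1(z) = -(1/3)z^2 + (2/3)z + 5
  32·L_2(z) = (4/3)z^2 + (4/3)z - 8
Adding term by term: z^2 + 2z - 3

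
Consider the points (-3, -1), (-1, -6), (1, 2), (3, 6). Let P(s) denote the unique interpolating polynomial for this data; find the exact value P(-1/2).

-583/128

L_0(-1/2) = (1/2)·(-3/2)·(-7/2)/[(-2)·(-4)·(-6)] = -7/128
L_1(-1/2) = (5/2)·(-3/2)·(-7/2)/[(2)·(-2)·(-4)] = 105/128
L_2(-1/2) = (5/2)·(1/2)·(-7/2)/[(4)·(2)·(-2)] = 35/128
L_3(-1/2) = (5/2)·(1/2)·(-3/2)/[(6)·(4)·(2)] = -5/128
Sum: (-1)·(-7/128) + (-6)·(105/128) + 2·(35/128) + 6·(-5/128) = -583/128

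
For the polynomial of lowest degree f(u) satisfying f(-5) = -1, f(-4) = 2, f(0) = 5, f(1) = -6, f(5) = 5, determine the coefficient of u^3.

Build the Lagrange basis polynomials:
L_0(u) = (u + 4)u(u - 1)(u - 5) / [300] = (1/300)u^4 - (1/150)u^3 - (19/300)u^2 + (1/15)u
L_1(u) = (u + 5)u(u - 1)(u - 5) / [-180] = -(1/180)u^4 + (1/180)u^3 + (5/36)u^2 - (5/36)u
L_2(u) = (u + 5)(u + 4)(u - 1)(u - 5) / [100] = (1/100)u^4 + (3/100)u^3 - (29/100)u^2 - (3/4)u + 1
L_3(u) = (u + 5)(u + 4)u(u - 5) / [-120] = -(1/120)u^4 - (1/30)u^3 + (5/24)u^2 + (5/6)u
L_4(u) = (u + 5)(u + 4)u(u - 1) / [1800] = (1/1800)u^4 + (1/225)u^3 + (11/1800)u^2 - (1/90)u
f(u) = (-1)·L_0 + 2·L_1 + 5·L_2 + (-6)·L_3 + 5·L_4
Only the coefficient of u^3 is needed; take it from each L_i and combine:
(-1)·(-1/150) + 2·(1/180) + 5·(3/100) + (-6)·(-1/30) + 5·(1/225) = 39/100

39/100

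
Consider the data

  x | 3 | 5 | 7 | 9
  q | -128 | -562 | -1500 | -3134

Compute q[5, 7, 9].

q[5,7] = (-1500 - (-562)) / (7 - 5) = -469
q[7,9] = (-3134 - (-1500)) / (9 - 7) = -817
q[5,7,9] = (-817 - (-469)) / (9 - 5) = -87

-87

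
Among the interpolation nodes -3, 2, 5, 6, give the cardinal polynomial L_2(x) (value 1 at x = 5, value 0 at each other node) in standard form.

L_2(x) = (x + 3)(x - 2)(x - 6) / [(8)·(3)·(-1)]
       = (x^3 - 5x^2 - 12x + 36) / (-24)

L_2(x) = -(1/24)x^3 + (5/24)x^2 + (1/2)x - 3/2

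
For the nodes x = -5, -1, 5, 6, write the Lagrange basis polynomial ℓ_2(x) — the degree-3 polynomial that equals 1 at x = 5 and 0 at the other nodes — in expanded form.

ℓ_2(x) = (x + 5)(x + 1)(x - 6) / [(10)·(6)·(-1)]
       = (x^3 - 31x - 30) / (-60)

ℓ_2(x) = -(1/60)x^3 + (31/60)x + 1/2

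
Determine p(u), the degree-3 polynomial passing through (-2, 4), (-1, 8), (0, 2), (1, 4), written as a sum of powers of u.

p(u) = 3u^3 + 4u^2 - 5u + 2

L_0(u) = (u + 1)u(u - 1) / [-6] = -(1/6)u^3 + (1/6)u
L_1(u) = (u + 2)u(u - 1) / [2] = (1/2)u^3 + (1/2)u^2 - u
L_2(u) = (u + 2)(u + 1)(u - 1) / [-2] = -(1/2)u^3 - u^2 + (1/2)u + 1
L_3(u) = (u + 2)(u + 1)u / [6] = (1/6)u^3 + (1/2)u^2 + (1/3)u
p(u) = 4·L_0 + 8·L_1 + 2·L_2 + 4·L_3
  4·L_0(u) = -(2/3)u^3 + (2/3)u
  8·L_1(u) = 4u^3 + 4u^2 - 8u
  2·L_2(u) = -u^3 - 2u^2 + u + 2
  4·L_3(u) = (2/3)u^3 + 2u^2 + (4/3)u
Adding term by term: 3u^3 + 4u^2 - 5u + 2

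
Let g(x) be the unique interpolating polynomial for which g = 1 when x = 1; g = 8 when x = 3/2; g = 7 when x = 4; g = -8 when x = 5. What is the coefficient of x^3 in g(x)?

11/70

The leading coefficient equals the top divided difference g[1,3/2,4,5].
g[1,3/2] = (8 - 1) / (3/2 - 1) = 14
g[3/2,4] = (7 - 8) / (4 - 3/2) = -2/5
g[4,5] = (-8 - 7) / (5 - 4) = -15
g[1,3/2,4] = (-2/5 - 14) / (4 - 1) = -24/5
g[3/2,4,5] = (-15 - (-2/5)) / (5 - 3/2) = -146/35
g[1,3/2,4,5] = (-146/35 - (-24/5)) / (5 - 1) = 11/70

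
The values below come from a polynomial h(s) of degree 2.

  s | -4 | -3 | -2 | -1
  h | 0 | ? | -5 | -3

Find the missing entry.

The 3 known values determine h uniquely (degree ≤ 2).
Evaluate each Lagrange basis at s = -3:
L_0(-3) = (-1)·(-2)/[(-2)·(-3)] = 1/3
L_1(-3) = (1)·(-2)/[(2)·(-1)] = 1
L_2(-3) = (1)·(-1)/[(3)·(1)] = -1/3
Sum: 0 + (-5)·(1) + (-3)·(-1/3) = -4

-4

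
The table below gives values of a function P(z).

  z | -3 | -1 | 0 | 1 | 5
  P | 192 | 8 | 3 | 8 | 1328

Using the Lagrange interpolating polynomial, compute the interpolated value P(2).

L_0(2) = (3)·(2)·(1)·(-3)/[(-2)·(-3)·(-4)·(-8)] = -3/32
L_1(2) = (5)·(2)·(1)·(-3)/[(2)·(-1)·(-2)·(-6)] = 5/4
L_2(2) = (5)·(3)·(1)·(-3)/[(3)·(1)·(-1)·(-5)] = -3
L_3(2) = (5)·(3)·(2)·(-3)/[(4)·(2)·(1)·(-4)] = 45/16
L_4(2) = (5)·(3)·(2)·(1)/[(8)·(6)·(5)·(4)] = 1/32
Sum: 192·(-3/32) + 8·(5/4) + 3·(-3) + 8·(45/16) + 1328·(1/32) = 47

47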